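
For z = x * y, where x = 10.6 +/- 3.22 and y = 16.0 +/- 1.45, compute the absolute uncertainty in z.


For a product z = x*y, the relative uncertainty is:
uz/z = sqrt((ux/x)^2 + (uy/y)^2)
Relative uncertainties: ux/x = 3.22/10.6 = 0.303774
uy/y = 1.45/16.0 = 0.090625
z = 10.6 * 16.0 = 169.6
uz = 169.6 * sqrt(0.303774^2 + 0.090625^2) = 53.764

53.764


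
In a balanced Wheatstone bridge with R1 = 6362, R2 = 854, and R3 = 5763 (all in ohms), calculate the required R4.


At balance: R1*R4 = R2*R3, so R4 = R2*R3/R1.
R4 = 854 * 5763 / 6362
R4 = 4921602 / 6362
R4 = 773.59 ohm

773.59 ohm


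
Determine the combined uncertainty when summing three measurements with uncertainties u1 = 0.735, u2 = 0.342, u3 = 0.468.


For a sum of independent quantities, uc = sqrt(u1^2 + u2^2 + u3^2).
uc = sqrt(0.735^2 + 0.342^2 + 0.468^2)
uc = sqrt(0.540225 + 0.116964 + 0.219024)
uc = 0.9361

0.9361


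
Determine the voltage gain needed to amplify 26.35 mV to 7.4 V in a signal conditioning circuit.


Gain = Vout / Vin (converting to same units).
G = 7.4 V / 26.35 mV
G = 7400.0 mV / 26.35 mV
G = 280.83

280.83


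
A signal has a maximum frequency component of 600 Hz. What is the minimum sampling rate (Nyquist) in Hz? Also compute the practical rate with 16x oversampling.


By Nyquist theorem, fs_min = 2 * fmax.
fs_min = 2 * 600 = 1200 Hz
Practical rate = 16 * fs_min = 16 * 1200 = 19200 Hz

fs_min = 1200 Hz, fs_practical = 19200 Hz


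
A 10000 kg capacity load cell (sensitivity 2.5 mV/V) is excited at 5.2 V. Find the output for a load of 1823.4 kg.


Vout = rated_output * Vex * (load / capacity).
Vout = 2.5 * 5.2 * (1823.4 / 10000)
Vout = 2.5 * 5.2 * 0.18234
Vout = 2.37 mV

2.37 mV


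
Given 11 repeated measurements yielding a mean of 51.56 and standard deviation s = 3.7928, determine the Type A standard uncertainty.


The standard uncertainty for Type A evaluation is u = s / sqrt(n).
u = 3.7928 / sqrt(11)
u = 3.7928 / 3.3166
u = 1.1436

1.1436


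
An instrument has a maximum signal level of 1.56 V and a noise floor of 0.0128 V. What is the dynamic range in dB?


Dynamic range = 20 * log10(Vmax / Vnoise).
DR = 20 * log10(1.56 / 0.0128)
DR = 20 * log10(121.88)
DR = 41.72 dB

41.72 dB


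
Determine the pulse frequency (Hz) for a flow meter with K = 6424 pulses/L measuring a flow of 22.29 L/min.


Frequency = K * Q / 60 (converting L/min to L/s).
f = 6424 * 22.29 / 60
f = 143190.96 / 60
f = 2386.52 Hz

2386.52 Hz


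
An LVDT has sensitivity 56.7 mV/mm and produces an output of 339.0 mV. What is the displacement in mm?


Displacement = Vout / sensitivity.
d = 339.0 / 56.7
d = 5.979 mm

5.979 mm


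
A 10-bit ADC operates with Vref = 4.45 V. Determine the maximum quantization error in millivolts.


The maximum quantization error is +/- LSB/2.
LSB = Vref / 2^n = 4.45 / 1024 = 0.0043457 V
Max error = LSB / 2 = 0.0043457 / 2 = 0.00217285 V
Max error = 2.1729 mV

2.1729 mV


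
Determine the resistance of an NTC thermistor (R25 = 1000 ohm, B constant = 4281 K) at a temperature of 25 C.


NTC thermistor equation: Rt = R25 * exp(B * (1/T - 1/T25)).
T in Kelvin: 298.15 K, T25 = 298.15 K
1/T - 1/T25 = 1/298.15 - 1/298.15 = 0.0
B * (1/T - 1/T25) = 4281 * 0.0 = 0.0
Rt = 1000 * exp(0.0) = 1000.0 ohm

1000.0 ohm


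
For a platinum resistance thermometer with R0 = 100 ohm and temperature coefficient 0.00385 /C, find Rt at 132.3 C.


The RTD equation: Rt = R0 * (1 + alpha * T).
Rt = 100 * (1 + 0.00385 * 132.3)
Rt = 100 * (1 + 0.509355)
Rt = 100 * 1.509355
Rt = 150.936 ohm

150.936 ohm


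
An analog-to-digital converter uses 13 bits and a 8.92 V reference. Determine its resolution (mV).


The resolution (LSB) of an ADC is Vref / 2^n.
LSB = 8.92 / 2^13
LSB = 8.92 / 8192
LSB = 0.00108887 V = 1.08886719 mV

1.08886719 mV


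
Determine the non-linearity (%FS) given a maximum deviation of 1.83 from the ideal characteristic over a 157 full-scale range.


Linearity error = (max deviation / full scale) * 100%.
Linearity = (1.83 / 157) * 100
Linearity = 1.166 %FS

1.166 %FS


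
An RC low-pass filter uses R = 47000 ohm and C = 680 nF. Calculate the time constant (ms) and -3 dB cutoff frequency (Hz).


Time constant: tau = R * C.
tau = 47000 * 6.80e-07 = 0.03196 s
tau = 31.96 ms
Cutoff frequency: fc = 1 / (2*pi*R*C).
fc = 1 / (2*pi*0.03196) = 4.98 Hz

tau = 31.96 ms, fc = 4.98 Hz


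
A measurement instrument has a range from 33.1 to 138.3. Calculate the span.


Span = upper range - lower range.
Span = 138.3 - (33.1)
Span = 105.2

105.2


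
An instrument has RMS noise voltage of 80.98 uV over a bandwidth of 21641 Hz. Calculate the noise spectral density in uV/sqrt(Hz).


Noise spectral density = Vrms / sqrt(BW).
NSD = 80.98 / sqrt(21641)
NSD = 80.98 / 147.1088
NSD = 0.5505 uV/sqrt(Hz)

0.5505 uV/sqrt(Hz)


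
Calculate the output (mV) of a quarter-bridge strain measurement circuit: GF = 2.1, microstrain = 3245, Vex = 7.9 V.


Quarter bridge output: Vout = (GF * epsilon * Vex) / 4.
Vout = (2.1 * 3245e-6 * 7.9) / 4
Vout = 0.05383455 / 4 V
Vout = 0.01345864 V = 13.4586 mV

13.4586 mV


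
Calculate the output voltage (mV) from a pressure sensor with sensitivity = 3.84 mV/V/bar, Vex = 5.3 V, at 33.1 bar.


Output = sensitivity * Vex * P.
Vout = 3.84 * 5.3 * 33.1
Vout = 20.352 * 33.1
Vout = 673.65 mV

673.65 mV


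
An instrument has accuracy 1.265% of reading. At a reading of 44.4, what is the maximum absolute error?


Absolute error = (accuracy% / 100) * reading.
Error = (1.265 / 100) * 44.4
Error = 0.01265 * 44.4
Error = 0.5617

0.5617


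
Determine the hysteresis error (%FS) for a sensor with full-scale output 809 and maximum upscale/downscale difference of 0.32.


Hysteresis = (max difference / full scale) * 100%.
H = (0.32 / 809) * 100
H = 0.04 %FS

0.04 %FS


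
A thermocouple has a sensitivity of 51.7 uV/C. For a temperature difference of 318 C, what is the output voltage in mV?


The thermocouple output V = sensitivity * dT.
V = 51.7 uV/C * 318 C
V = 16440.6 uV
V = 16.441 mV

16.441 mV


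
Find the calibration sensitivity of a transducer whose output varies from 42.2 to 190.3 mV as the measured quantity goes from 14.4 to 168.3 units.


Sensitivity = (y2 - y1) / (x2 - x1).
S = (190.3 - 42.2) / (168.3 - 14.4)
S = 148.1 / 153.9
S = 0.9623 mV/unit

0.9623 mV/unit


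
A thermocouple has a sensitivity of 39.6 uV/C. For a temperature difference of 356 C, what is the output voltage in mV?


The thermocouple output V = sensitivity * dT.
V = 39.6 uV/C * 356 C
V = 14097.6 uV
V = 14.098 mV

14.098 mV


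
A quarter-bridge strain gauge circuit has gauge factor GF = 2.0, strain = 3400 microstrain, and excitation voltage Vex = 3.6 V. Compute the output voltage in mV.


Quarter bridge output: Vout = (GF * epsilon * Vex) / 4.
Vout = (2.0 * 3400e-6 * 3.6) / 4
Vout = 0.02448 / 4 V
Vout = 0.00612 V = 6.12 mV

6.12 mV


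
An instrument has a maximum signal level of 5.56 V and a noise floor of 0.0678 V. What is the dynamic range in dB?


Dynamic range = 20 * log10(Vmax / Vnoise).
DR = 20 * log10(5.56 / 0.0678)
DR = 20 * log10(82.01)
DR = 38.28 dB

38.28 dB


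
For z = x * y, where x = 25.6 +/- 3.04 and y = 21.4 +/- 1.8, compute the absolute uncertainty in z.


For a product z = x*y, the relative uncertainty is:
uz/z = sqrt((ux/x)^2 + (uy/y)^2)
Relative uncertainties: ux/x = 3.04/25.6 = 0.11875
uy/y = 1.8/21.4 = 0.084112
z = 25.6 * 21.4 = 547.8
uz = 547.8 * sqrt(0.11875^2 + 0.084112^2) = 79.722

79.722


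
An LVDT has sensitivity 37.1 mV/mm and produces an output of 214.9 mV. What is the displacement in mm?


Displacement = Vout / sensitivity.
d = 214.9 / 37.1
d = 5.792 mm

5.792 mm


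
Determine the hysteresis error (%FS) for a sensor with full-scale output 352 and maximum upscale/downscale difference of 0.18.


Hysteresis = (max difference / full scale) * 100%.
H = (0.18 / 352) * 100
H = 0.051 %FS

0.051 %FS


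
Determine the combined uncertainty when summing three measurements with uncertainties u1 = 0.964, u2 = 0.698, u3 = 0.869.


For a sum of independent quantities, uc = sqrt(u1^2 + u2^2 + u3^2).
uc = sqrt(0.964^2 + 0.698^2 + 0.869^2)
uc = sqrt(0.929296 + 0.487204 + 0.755161)
uc = 1.4737

1.4737


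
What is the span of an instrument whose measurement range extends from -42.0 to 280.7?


Span = upper range - lower range.
Span = 280.7 - (-42.0)
Span = 322.7

322.7


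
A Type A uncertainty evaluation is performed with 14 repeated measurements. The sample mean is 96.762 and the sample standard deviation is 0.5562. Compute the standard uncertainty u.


The standard uncertainty for Type A evaluation is u = s / sqrt(n).
u = 0.5562 / sqrt(14)
u = 0.5562 / 3.7417
u = 0.1487

0.1487


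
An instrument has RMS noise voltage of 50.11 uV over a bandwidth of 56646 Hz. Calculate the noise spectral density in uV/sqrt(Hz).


Noise spectral density = Vrms / sqrt(BW).
NSD = 50.11 / sqrt(56646)
NSD = 50.11 / 238.0042
NSD = 0.2105 uV/sqrt(Hz)

0.2105 uV/sqrt(Hz)


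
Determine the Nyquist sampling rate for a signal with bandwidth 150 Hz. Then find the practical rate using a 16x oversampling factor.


By Nyquist theorem, fs_min = 2 * fmax.
fs_min = 2 * 150 = 300 Hz
Practical rate = 16 * fs_min = 16 * 300 = 4800 Hz

fs_min = 300 Hz, fs_practical = 4800 Hz


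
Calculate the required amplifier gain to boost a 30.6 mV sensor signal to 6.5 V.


Gain = Vout / Vin (converting to same units).
G = 6.5 V / 30.6 mV
G = 6500.0 mV / 30.6 mV
G = 212.42

212.42


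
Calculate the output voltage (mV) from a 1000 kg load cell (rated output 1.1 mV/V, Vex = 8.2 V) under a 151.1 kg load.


Vout = rated_output * Vex * (load / capacity).
Vout = 1.1 * 8.2 * (151.1 / 1000)
Vout = 1.1 * 8.2 * 0.1511
Vout = 1.363 mV

1.363 mV


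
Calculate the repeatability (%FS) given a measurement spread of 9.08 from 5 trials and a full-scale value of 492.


Repeatability = (spread / full scale) * 100%.
R = (9.08 / 492) * 100
R = 1.846 %FS

1.846 %FS


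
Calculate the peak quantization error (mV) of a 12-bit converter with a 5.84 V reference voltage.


The maximum quantization error is +/- LSB/2.
LSB = Vref / 2^n = 5.84 / 4096 = 0.00142578 V
Max error = LSB / 2 = 0.00142578 / 2 = 0.00071289 V
Max error = 0.7129 mV

0.7129 mV


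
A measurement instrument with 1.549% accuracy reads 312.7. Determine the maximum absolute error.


Absolute error = (accuracy% / 100) * reading.
Error = (1.549 / 100) * 312.7
Error = 0.01549 * 312.7
Error = 4.8437

4.8437


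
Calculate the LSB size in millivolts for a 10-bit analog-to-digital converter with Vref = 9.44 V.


The resolution (LSB) of an ADC is Vref / 2^n.
LSB = 9.44 / 2^10
LSB = 9.44 / 1024
LSB = 0.00921875 V = 9.21875 mV

9.21875 mV


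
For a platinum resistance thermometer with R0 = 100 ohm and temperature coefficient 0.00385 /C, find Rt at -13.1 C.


The RTD equation: Rt = R0 * (1 + alpha * T).
Rt = 100 * (1 + 0.00385 * -13.1)
Rt = 100 * (1 + -0.050435)
Rt = 100 * 0.949565
Rt = 94.957 ohm

94.957 ohm


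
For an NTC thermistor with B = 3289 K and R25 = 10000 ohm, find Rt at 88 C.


NTC thermistor equation: Rt = R25 * exp(B * (1/T - 1/T25)).
T in Kelvin: 361.15 K, T25 = 298.15 K
1/T - 1/T25 = 1/361.15 - 1/298.15 = -0.00058508
B * (1/T - 1/T25) = 3289 * -0.00058508 = -1.9243
Rt = 10000 * exp(-1.9243) = 1459.7 ohm

1459.7 ohm


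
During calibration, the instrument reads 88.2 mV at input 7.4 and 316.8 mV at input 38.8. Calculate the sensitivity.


Sensitivity = (y2 - y1) / (x2 - x1).
S = (316.8 - 88.2) / (38.8 - 7.4)
S = 228.6 / 31.4
S = 7.2803 mV/unit

7.2803 mV/unit


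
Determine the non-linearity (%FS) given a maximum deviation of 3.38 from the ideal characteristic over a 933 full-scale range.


Linearity error = (max deviation / full scale) * 100%.
Linearity = (3.38 / 933) * 100
Linearity = 0.362 %FS

0.362 %FS


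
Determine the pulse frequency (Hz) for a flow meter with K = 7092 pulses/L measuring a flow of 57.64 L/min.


Frequency = K * Q / 60 (converting L/min to L/s).
f = 7092 * 57.64 / 60
f = 408782.88 / 60
f = 6813.05 Hz

6813.05 Hz


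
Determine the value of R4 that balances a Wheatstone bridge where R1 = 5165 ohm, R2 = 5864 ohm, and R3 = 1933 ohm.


At balance: R1*R4 = R2*R3, so R4 = R2*R3/R1.
R4 = 5864 * 1933 / 5165
R4 = 11335112 / 5165
R4 = 2194.6 ohm

2194.6 ohm


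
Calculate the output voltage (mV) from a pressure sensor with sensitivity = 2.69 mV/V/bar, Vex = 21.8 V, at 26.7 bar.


Output = sensitivity * Vex * P.
Vout = 2.69 * 21.8 * 26.7
Vout = 58.642 * 26.7
Vout = 1565.74 mV

1565.74 mV


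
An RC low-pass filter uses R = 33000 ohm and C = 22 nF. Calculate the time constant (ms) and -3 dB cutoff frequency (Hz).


Time constant: tau = R * C.
tau = 33000 * 2.20e-08 = 0.000726 s
tau = 0.726 ms
Cutoff frequency: fc = 1 / (2*pi*R*C).
fc = 1 / (2*pi*0.000726) = 219.22 Hz

tau = 0.726 ms, fc = 219.22 Hz


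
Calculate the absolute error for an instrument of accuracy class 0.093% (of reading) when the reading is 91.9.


Absolute error = (accuracy% / 100) * reading.
Error = (0.093 / 100) * 91.9
Error = 0.00093 * 91.9
Error = 0.0855

0.0855


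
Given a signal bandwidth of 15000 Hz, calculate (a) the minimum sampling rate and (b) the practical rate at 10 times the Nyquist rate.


By Nyquist theorem, fs_min = 2 * fmax.
fs_min = 2 * 15000 = 30000 Hz
Practical rate = 10 * fs_min = 10 * 30000 = 300000 Hz

fs_min = 30000 Hz, fs_practical = 300000 Hz


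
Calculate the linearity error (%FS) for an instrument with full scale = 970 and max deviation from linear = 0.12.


Linearity error = (max deviation / full scale) * 100%.
Linearity = (0.12 / 970) * 100
Linearity = 0.012 %FS

0.012 %FS


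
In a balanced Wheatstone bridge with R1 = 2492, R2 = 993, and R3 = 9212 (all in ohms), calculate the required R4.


At balance: R1*R4 = R2*R3, so R4 = R2*R3/R1.
R4 = 993 * 9212 / 2492
R4 = 9147516 / 2492
R4 = 3670.75 ohm

3670.75 ohm


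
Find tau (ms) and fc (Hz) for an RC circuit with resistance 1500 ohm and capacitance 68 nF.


Time constant: tau = R * C.
tau = 1500 * 6.80e-08 = 0.000102 s
tau = 0.102 ms
Cutoff frequency: fc = 1 / (2*pi*R*C).
fc = 1 / (2*pi*0.000102) = 1560.34 Hz

tau = 0.102 ms, fc = 1560.34 Hz


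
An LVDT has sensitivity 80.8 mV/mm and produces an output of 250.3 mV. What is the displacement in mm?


Displacement = Vout / sensitivity.
d = 250.3 / 80.8
d = 3.098 mm

3.098 mm


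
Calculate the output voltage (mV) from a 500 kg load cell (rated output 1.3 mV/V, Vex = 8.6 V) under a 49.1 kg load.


Vout = rated_output * Vex * (load / capacity).
Vout = 1.3 * 8.6 * (49.1 / 500)
Vout = 1.3 * 8.6 * 0.0982
Vout = 1.098 mV

1.098 mV


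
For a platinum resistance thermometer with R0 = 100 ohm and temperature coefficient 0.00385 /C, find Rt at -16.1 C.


The RTD equation: Rt = R0 * (1 + alpha * T).
Rt = 100 * (1 + 0.00385 * -16.1)
Rt = 100 * (1 + -0.061985)
Rt = 100 * 0.938015
Rt = 93.802 ohm

93.802 ohm


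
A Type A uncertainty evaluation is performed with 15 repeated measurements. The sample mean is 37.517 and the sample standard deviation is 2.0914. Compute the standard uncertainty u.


The standard uncertainty for Type A evaluation is u = s / sqrt(n).
u = 2.0914 / sqrt(15)
u = 2.0914 / 3.873
u = 0.54

0.54


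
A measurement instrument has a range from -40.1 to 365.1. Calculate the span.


Span = upper range - lower range.
Span = 365.1 - (-40.1)
Span = 405.2

405.2


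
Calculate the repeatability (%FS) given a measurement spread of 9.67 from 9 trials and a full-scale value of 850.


Repeatability = (spread / full scale) * 100%.
R = (9.67 / 850) * 100
R = 1.138 %FS

1.138 %FS


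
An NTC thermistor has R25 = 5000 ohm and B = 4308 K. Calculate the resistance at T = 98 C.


NTC thermistor equation: Rt = R25 * exp(B * (1/T - 1/T25)).
T in Kelvin: 371.15 K, T25 = 298.15 K
1/T - 1/T25 = 1/371.15 - 1/298.15 = -0.00065969
B * (1/T - 1/T25) = 4308 * -0.00065969 = -2.8419
Rt = 5000 * exp(-2.8419) = 291.6 ohm

291.6 ohm


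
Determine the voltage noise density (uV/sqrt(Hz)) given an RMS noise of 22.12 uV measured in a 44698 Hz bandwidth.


Noise spectral density = Vrms / sqrt(BW).
NSD = 22.12 / sqrt(44698)
NSD = 22.12 / 211.419
NSD = 0.1046 uV/sqrt(Hz)

0.1046 uV/sqrt(Hz)


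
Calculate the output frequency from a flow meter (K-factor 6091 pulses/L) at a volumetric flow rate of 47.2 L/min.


Frequency = K * Q / 60 (converting L/min to L/s).
f = 6091 * 47.2 / 60
f = 287495.2 / 60
f = 4791.59 Hz

4791.59 Hz


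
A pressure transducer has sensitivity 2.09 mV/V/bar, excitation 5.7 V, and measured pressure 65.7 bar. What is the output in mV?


Output = sensitivity * Vex * P.
Vout = 2.09 * 5.7 * 65.7
Vout = 11.913 * 65.7
Vout = 782.68 mV

782.68 mV


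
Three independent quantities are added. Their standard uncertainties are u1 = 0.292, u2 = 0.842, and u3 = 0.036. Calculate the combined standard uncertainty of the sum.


For a sum of independent quantities, uc = sqrt(u1^2 + u2^2 + u3^2).
uc = sqrt(0.292^2 + 0.842^2 + 0.036^2)
uc = sqrt(0.085264 + 0.708964 + 0.001296)
uc = 0.8919

0.8919


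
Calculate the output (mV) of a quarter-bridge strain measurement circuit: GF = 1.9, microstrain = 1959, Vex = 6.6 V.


Quarter bridge output: Vout = (GF * epsilon * Vex) / 4.
Vout = (1.9 * 1959e-6 * 6.6) / 4
Vout = 0.02456586 / 4 V
Vout = 0.00614146 V = 6.1415 mV

6.1415 mV


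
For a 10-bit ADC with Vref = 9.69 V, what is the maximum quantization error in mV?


The maximum quantization error is +/- LSB/2.
LSB = Vref / 2^n = 9.69 / 1024 = 0.00946289 V
Max error = LSB / 2 = 0.00946289 / 2 = 0.00473145 V
Max error = 4.7314 mV

4.7314 mV


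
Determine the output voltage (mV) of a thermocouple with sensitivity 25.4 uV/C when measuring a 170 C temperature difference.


The thermocouple output V = sensitivity * dT.
V = 25.4 uV/C * 170 C
V = 4318.0 uV
V = 4.318 mV

4.318 mV


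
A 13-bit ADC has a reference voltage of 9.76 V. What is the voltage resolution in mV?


The resolution (LSB) of an ADC is Vref / 2^n.
LSB = 9.76 / 2^13
LSB = 9.76 / 8192
LSB = 0.00119141 V = 1.19140625 mV

1.19140625 mV


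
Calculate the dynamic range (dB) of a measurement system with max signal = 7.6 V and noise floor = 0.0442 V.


Dynamic range = 20 * log10(Vmax / Vnoise).
DR = 20 * log10(7.6 / 0.0442)
DR = 20 * log10(171.95)
DR = 44.71 dB

44.71 dB


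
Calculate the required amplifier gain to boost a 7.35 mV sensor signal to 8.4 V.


Gain = Vout / Vin (converting to same units).
G = 8.4 V / 7.35 mV
G = 8400.0 mV / 7.35 mV
G = 1142.86

1142.86


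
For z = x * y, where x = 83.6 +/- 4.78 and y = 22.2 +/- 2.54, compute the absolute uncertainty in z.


For a product z = x*y, the relative uncertainty is:
uz/z = sqrt((ux/x)^2 + (uy/y)^2)
Relative uncertainties: ux/x = 4.78/83.6 = 0.057177
uy/y = 2.54/22.2 = 0.114414
z = 83.6 * 22.2 = 1855.9
uz = 1855.9 * sqrt(0.057177^2 + 0.114414^2) = 237.383

237.383


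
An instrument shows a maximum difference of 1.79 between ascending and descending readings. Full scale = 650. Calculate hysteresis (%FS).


Hysteresis = (max difference / full scale) * 100%.
H = (1.79 / 650) * 100
H = 0.275 %FS

0.275 %FS


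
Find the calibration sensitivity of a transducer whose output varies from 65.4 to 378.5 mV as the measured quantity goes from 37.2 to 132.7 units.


Sensitivity = (y2 - y1) / (x2 - x1).
S = (378.5 - 65.4) / (132.7 - 37.2)
S = 313.1 / 95.5
S = 3.2785 mV/unit

3.2785 mV/unit


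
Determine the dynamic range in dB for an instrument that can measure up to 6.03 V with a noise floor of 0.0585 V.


Dynamic range = 20 * log10(Vmax / Vnoise).
DR = 20 * log10(6.03 / 0.0585)
DR = 20 * log10(103.08)
DR = 40.26 dB

40.26 dB


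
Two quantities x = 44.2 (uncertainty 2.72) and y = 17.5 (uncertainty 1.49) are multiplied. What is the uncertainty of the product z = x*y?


For a product z = x*y, the relative uncertainty is:
uz/z = sqrt((ux/x)^2 + (uy/y)^2)
Relative uncertainties: ux/x = 2.72/44.2 = 0.061538
uy/y = 1.49/17.5 = 0.085143
z = 44.2 * 17.5 = 773.5
uz = 773.5 * sqrt(0.061538^2 + 0.085143^2) = 81.259

81.259


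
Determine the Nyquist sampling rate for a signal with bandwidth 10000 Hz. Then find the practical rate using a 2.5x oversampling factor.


By Nyquist theorem, fs_min = 2 * fmax.
fs_min = 2 * 10000 = 20000 Hz
Practical rate = 2.5 * fs_min = 2.5 * 20000 = 50000 Hz

fs_min = 20000 Hz, fs_practical = 50000 Hz


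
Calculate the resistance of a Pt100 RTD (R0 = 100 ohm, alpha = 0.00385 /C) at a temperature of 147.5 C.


The RTD equation: Rt = R0 * (1 + alpha * T).
Rt = 100 * (1 + 0.00385 * 147.5)
Rt = 100 * (1 + 0.567875)
Rt = 100 * 1.567875
Rt = 156.787 ohm

156.787 ohm


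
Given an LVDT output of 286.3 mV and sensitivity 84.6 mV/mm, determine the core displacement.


Displacement = Vout / sensitivity.
d = 286.3 / 84.6
d = 3.384 mm

3.384 mm


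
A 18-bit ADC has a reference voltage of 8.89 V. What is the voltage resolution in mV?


The resolution (LSB) of an ADC is Vref / 2^n.
LSB = 8.89 / 2^18
LSB = 8.89 / 262144
LSB = 3.391e-05 V = 0.03391266 mV

0.03391266 mV


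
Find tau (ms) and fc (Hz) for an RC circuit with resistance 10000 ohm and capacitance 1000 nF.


Time constant: tau = R * C.
tau = 10000 * 1.00e-06 = 0.01 s
tau = 10.0 ms
Cutoff frequency: fc = 1 / (2*pi*R*C).
fc = 1 / (2*pi*0.01) = 15.92 Hz

tau = 10.0 ms, fc = 15.92 Hz


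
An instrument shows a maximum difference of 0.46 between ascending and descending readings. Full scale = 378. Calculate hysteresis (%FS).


Hysteresis = (max difference / full scale) * 100%.
H = (0.46 / 378) * 100
H = 0.122 %FS

0.122 %FS


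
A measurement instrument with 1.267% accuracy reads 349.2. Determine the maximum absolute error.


Absolute error = (accuracy% / 100) * reading.
Error = (1.267 / 100) * 349.2
Error = 0.01267 * 349.2
Error = 4.4244

4.4244


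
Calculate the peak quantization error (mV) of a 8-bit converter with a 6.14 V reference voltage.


The maximum quantization error is +/- LSB/2.
LSB = Vref / 2^n = 6.14 / 256 = 0.02398437 V
Max error = LSB / 2 = 0.02398437 / 2 = 0.01199219 V
Max error = 11.9922 mV

11.9922 mV


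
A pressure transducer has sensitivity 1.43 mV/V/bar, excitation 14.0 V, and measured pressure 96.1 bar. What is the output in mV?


Output = sensitivity * Vex * P.
Vout = 1.43 * 14.0 * 96.1
Vout = 20.02 * 96.1
Vout = 1923.92 mV

1923.92 mV


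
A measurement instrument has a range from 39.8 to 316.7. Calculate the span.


Span = upper range - lower range.
Span = 316.7 - (39.8)
Span = 276.9

276.9


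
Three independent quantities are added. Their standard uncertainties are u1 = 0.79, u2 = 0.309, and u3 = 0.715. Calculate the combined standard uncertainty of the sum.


For a sum of independent quantities, uc = sqrt(u1^2 + u2^2 + u3^2).
uc = sqrt(0.79^2 + 0.309^2 + 0.715^2)
uc = sqrt(0.6241 + 0.095481 + 0.511225)
uc = 1.1094

1.1094


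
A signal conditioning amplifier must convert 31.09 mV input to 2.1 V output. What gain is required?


Gain = Vout / Vin (converting to same units).
G = 2.1 V / 31.09 mV
G = 2100.0 mV / 31.09 mV
G = 67.55

67.55


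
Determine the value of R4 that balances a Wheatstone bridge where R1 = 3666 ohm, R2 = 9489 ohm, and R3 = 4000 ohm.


At balance: R1*R4 = R2*R3, so R4 = R2*R3/R1.
R4 = 9489 * 4000 / 3666
R4 = 37956000 / 3666
R4 = 10353.52 ohm

10353.52 ohm


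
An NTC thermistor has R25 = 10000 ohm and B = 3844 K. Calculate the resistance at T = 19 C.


NTC thermistor equation: Rt = R25 * exp(B * (1/T - 1/T25)).
T in Kelvin: 292.15 K, T25 = 298.15 K
1/T - 1/T25 = 1/292.15 - 1/298.15 = 6.888e-05
B * (1/T - 1/T25) = 3844 * 6.888e-05 = 0.2648
Rt = 10000 * exp(0.2648) = 13031.5 ohm

13031.5 ohm


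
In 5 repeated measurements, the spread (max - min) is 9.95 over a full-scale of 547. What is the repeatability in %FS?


Repeatability = (spread / full scale) * 100%.
R = (9.95 / 547) * 100
R = 1.819 %FS

1.819 %FS


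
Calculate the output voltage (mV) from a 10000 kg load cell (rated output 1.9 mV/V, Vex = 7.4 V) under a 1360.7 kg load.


Vout = rated_output * Vex * (load / capacity).
Vout = 1.9 * 7.4 * (1360.7 / 10000)
Vout = 1.9 * 7.4 * 0.13607
Vout = 1.913 mV

1.913 mV


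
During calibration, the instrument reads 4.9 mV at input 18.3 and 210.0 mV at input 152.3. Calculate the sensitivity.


Sensitivity = (y2 - y1) / (x2 - x1).
S = (210.0 - 4.9) / (152.3 - 18.3)
S = 205.1 / 134.0
S = 1.5306 mV/unit

1.5306 mV/unit


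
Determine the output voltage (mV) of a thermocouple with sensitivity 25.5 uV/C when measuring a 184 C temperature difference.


The thermocouple output V = sensitivity * dT.
V = 25.5 uV/C * 184 C
V = 4692.0 uV
V = 4.692 mV

4.692 mV


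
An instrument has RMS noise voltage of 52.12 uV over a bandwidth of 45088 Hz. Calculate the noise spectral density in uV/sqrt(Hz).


Noise spectral density = Vrms / sqrt(BW).
NSD = 52.12 / sqrt(45088)
NSD = 52.12 / 212.3394
NSD = 0.2455 uV/sqrt(Hz)

0.2455 uV/sqrt(Hz)


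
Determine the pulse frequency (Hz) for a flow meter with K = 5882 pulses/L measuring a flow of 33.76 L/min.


Frequency = K * Q / 60 (converting L/min to L/s).
f = 5882 * 33.76 / 60
f = 198576.32 / 60
f = 3309.61 Hz

3309.61 Hz


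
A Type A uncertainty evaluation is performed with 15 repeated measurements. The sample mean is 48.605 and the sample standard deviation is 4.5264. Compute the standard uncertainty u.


The standard uncertainty for Type A evaluation is u = s / sqrt(n).
u = 4.5264 / sqrt(15)
u = 4.5264 / 3.873
u = 1.1687

1.1687


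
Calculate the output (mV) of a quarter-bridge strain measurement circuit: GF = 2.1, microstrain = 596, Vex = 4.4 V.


Quarter bridge output: Vout = (GF * epsilon * Vex) / 4.
Vout = (2.1 * 596e-6 * 4.4) / 4
Vout = 0.00550704 / 4 V
Vout = 0.00137676 V = 1.3768 mV

1.3768 mV


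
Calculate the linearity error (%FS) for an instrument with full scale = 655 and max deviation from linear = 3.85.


Linearity error = (max deviation / full scale) * 100%.
Linearity = (3.85 / 655) * 100
Linearity = 0.588 %FS

0.588 %FS


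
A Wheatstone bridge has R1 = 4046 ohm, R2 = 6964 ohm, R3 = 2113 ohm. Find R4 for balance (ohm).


At balance: R1*R4 = R2*R3, so R4 = R2*R3/R1.
R4 = 6964 * 2113 / 4046
R4 = 14714932 / 4046
R4 = 3636.91 ohm

3636.91 ohm


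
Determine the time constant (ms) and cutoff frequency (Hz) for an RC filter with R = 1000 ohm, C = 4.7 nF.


Time constant: tau = R * C.
tau = 1000 * 4.70e-09 = 4.7e-06 s
tau = 0.0047 ms
Cutoff frequency: fc = 1 / (2*pi*R*C).
fc = 1 / (2*pi*4.7e-06) = 33862.75 Hz

tau = 0.0047 ms, fc = 33862.75 Hz


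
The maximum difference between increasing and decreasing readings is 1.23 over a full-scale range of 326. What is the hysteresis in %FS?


Hysteresis = (max difference / full scale) * 100%.
H = (1.23 / 326) * 100
H = 0.377 %FS

0.377 %FS


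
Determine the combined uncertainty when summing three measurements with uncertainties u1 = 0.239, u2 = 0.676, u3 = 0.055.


For a sum of independent quantities, uc = sqrt(u1^2 + u2^2 + u3^2).
uc = sqrt(0.239^2 + 0.676^2 + 0.055^2)
uc = sqrt(0.057121 + 0.456976 + 0.003025)
uc = 0.7191

0.7191


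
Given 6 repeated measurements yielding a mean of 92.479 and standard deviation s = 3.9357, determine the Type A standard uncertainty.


The standard uncertainty for Type A evaluation is u = s / sqrt(n).
u = 3.9357 / sqrt(6)
u = 3.9357 / 2.4495
u = 1.6067

1.6067


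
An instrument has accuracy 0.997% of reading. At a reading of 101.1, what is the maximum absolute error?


Absolute error = (accuracy% / 100) * reading.
Error = (0.997 / 100) * 101.1
Error = 0.00997 * 101.1
Error = 1.008

1.008


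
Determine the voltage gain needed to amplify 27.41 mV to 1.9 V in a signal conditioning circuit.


Gain = Vout / Vin (converting to same units).
G = 1.9 V / 27.41 mV
G = 1900.0 mV / 27.41 mV
G = 69.32

69.32


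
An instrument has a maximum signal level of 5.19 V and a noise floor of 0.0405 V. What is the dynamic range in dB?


Dynamic range = 20 * log10(Vmax / Vnoise).
DR = 20 * log10(5.19 / 0.0405)
DR = 20 * log10(128.15)
DR = 42.15 dB

42.15 dB


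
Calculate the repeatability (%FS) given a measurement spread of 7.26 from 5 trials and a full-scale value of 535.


Repeatability = (spread / full scale) * 100%.
R = (7.26 / 535) * 100
R = 1.357 %FS

1.357 %FS


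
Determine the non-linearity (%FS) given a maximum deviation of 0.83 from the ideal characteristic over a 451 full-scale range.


Linearity error = (max deviation / full scale) * 100%.
Linearity = (0.83 / 451) * 100
Linearity = 0.184 %FS

0.184 %FS


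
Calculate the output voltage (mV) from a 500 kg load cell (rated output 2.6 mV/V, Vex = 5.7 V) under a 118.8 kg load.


Vout = rated_output * Vex * (load / capacity).
Vout = 2.6 * 5.7 * (118.8 / 500)
Vout = 2.6 * 5.7 * 0.2376
Vout = 3.521 mV

3.521 mV


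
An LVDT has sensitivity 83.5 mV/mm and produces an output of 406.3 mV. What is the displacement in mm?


Displacement = Vout / sensitivity.
d = 406.3 / 83.5
d = 4.866 mm

4.866 mm


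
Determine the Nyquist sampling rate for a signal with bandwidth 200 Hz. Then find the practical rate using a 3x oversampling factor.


By Nyquist theorem, fs_min = 2 * fmax.
fs_min = 2 * 200 = 400 Hz
Practical rate = 3 * fs_min = 3 * 400 = 1200 Hz

fs_min = 400 Hz, fs_practical = 1200 Hz


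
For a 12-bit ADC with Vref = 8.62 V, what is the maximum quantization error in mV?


The maximum quantization error is +/- LSB/2.
LSB = Vref / 2^n = 8.62 / 4096 = 0.00210449 V
Max error = LSB / 2 = 0.00210449 / 2 = 0.00105225 V
Max error = 1.0522 mV

1.0522 mV


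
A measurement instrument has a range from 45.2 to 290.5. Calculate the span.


Span = upper range - lower range.
Span = 290.5 - (45.2)
Span = 245.3

245.3


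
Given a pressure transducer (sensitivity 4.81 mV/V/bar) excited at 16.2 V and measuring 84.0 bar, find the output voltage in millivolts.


Output = sensitivity * Vex * P.
Vout = 4.81 * 16.2 * 84.0
Vout = 77.922 * 84.0
Vout = 6545.45 mV

6545.45 mV


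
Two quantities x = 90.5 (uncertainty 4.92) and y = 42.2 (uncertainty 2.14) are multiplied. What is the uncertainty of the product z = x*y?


For a product z = x*y, the relative uncertainty is:
uz/z = sqrt((ux/x)^2 + (uy/y)^2)
Relative uncertainties: ux/x = 4.92/90.5 = 0.054365
uy/y = 2.14/42.2 = 0.050711
z = 90.5 * 42.2 = 3819.1
uz = 3819.1 * sqrt(0.054365^2 + 0.050711^2) = 283.929

283.929


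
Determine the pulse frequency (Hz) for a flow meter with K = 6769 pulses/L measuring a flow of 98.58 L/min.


Frequency = K * Q / 60 (converting L/min to L/s).
f = 6769 * 98.58 / 60
f = 667288.02 / 60
f = 11121.47 Hz

11121.47 Hz


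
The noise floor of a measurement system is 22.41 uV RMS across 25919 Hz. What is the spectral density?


Noise spectral density = Vrms / sqrt(BW).
NSD = 22.41 / sqrt(25919)
NSD = 22.41 / 160.9938
NSD = 0.1392 uV/sqrt(Hz)

0.1392 uV/sqrt(Hz)


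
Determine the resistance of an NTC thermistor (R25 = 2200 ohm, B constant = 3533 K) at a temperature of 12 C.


NTC thermistor equation: Rt = R25 * exp(B * (1/T - 1/T25)).
T in Kelvin: 285.15 K, T25 = 298.15 K
1/T - 1/T25 = 1/285.15 - 1/298.15 = 0.00015291
B * (1/T - 1/T25) = 3533 * 0.00015291 = 0.5402
Rt = 2200 * exp(0.5402) = 3776.1 ohm

3776.1 ohm


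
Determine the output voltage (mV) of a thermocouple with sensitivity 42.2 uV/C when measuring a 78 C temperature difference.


The thermocouple output V = sensitivity * dT.
V = 42.2 uV/C * 78 C
V = 3291.6 uV
V = 3.292 mV

3.292 mV


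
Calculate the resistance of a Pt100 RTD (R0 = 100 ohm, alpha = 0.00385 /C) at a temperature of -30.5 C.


The RTD equation: Rt = R0 * (1 + alpha * T).
Rt = 100 * (1 + 0.00385 * -30.5)
Rt = 100 * (1 + -0.117425)
Rt = 100 * 0.882575
Rt = 88.257 ohm

88.257 ohm


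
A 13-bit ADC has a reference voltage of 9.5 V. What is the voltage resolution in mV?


The resolution (LSB) of an ADC is Vref / 2^n.
LSB = 9.5 / 2^13
LSB = 9.5 / 8192
LSB = 0.00115967 V = 1.15966797 mV

1.15966797 mV


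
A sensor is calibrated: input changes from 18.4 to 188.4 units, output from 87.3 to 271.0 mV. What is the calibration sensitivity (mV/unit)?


Sensitivity = (y2 - y1) / (x2 - x1).
S = (271.0 - 87.3) / (188.4 - 18.4)
S = 183.7 / 170.0
S = 1.0806 mV/unit

1.0806 mV/unit


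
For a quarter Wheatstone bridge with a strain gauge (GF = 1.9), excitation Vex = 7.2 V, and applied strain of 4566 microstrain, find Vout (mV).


Quarter bridge output: Vout = (GF * epsilon * Vex) / 4.
Vout = (1.9 * 4566e-6 * 7.2) / 4
Vout = 0.06246288 / 4 V
Vout = 0.01561572 V = 15.6157 mV

15.6157 mV


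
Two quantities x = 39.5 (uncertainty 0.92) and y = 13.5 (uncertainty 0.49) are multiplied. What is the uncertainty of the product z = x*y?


For a product z = x*y, the relative uncertainty is:
uz/z = sqrt((ux/x)^2 + (uy/y)^2)
Relative uncertainties: ux/x = 0.92/39.5 = 0.023291
uy/y = 0.49/13.5 = 0.036296
z = 39.5 * 13.5 = 533.2
uz = 533.2 * sqrt(0.023291^2 + 0.036296^2) = 22.997

22.997


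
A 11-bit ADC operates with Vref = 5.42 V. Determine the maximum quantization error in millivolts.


The maximum quantization error is +/- LSB/2.
LSB = Vref / 2^n = 5.42 / 2048 = 0.00264648 V
Max error = LSB / 2 = 0.00264648 / 2 = 0.00132324 V
Max error = 1.3232 mV

1.3232 mV


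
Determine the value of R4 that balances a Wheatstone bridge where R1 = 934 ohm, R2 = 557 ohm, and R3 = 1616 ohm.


At balance: R1*R4 = R2*R3, so R4 = R2*R3/R1.
R4 = 557 * 1616 / 934
R4 = 900112 / 934
R4 = 963.72 ohm

963.72 ohm


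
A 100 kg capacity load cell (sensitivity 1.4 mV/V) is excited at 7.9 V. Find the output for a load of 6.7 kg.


Vout = rated_output * Vex * (load / capacity).
Vout = 1.4 * 7.9 * (6.7 / 100)
Vout = 1.4 * 7.9 * 0.067
Vout = 0.741 mV

0.741 mV


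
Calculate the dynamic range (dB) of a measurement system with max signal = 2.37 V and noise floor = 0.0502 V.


Dynamic range = 20 * log10(Vmax / Vnoise).
DR = 20 * log10(2.37 / 0.0502)
DR = 20 * log10(47.21)
DR = 33.48 dB

33.48 dB


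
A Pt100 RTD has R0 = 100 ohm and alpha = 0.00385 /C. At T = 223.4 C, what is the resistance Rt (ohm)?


The RTD equation: Rt = R0 * (1 + alpha * T).
Rt = 100 * (1 + 0.00385 * 223.4)
Rt = 100 * (1 + 0.86009)
Rt = 100 * 1.86009
Rt = 186.009 ohm

186.009 ohm


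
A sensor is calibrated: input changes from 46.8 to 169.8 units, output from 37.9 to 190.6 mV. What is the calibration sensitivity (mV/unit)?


Sensitivity = (y2 - y1) / (x2 - x1).
S = (190.6 - 37.9) / (169.8 - 46.8)
S = 152.7 / 123.0
S = 1.2415 mV/unit

1.2415 mV/unit


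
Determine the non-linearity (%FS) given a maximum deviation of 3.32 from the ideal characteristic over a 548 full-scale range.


Linearity error = (max deviation / full scale) * 100%.
Linearity = (3.32 / 548) * 100
Linearity = 0.606 %FS

0.606 %FS


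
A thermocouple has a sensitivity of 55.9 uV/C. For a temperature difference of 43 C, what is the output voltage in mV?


The thermocouple output V = sensitivity * dT.
V = 55.9 uV/C * 43 C
V = 2403.7 uV
V = 2.404 mV

2.404 mV


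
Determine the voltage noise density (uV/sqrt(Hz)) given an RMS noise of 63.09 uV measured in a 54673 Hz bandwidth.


Noise spectral density = Vrms / sqrt(BW).
NSD = 63.09 / sqrt(54673)
NSD = 63.09 / 233.8226
NSD = 0.2698 uV/sqrt(Hz)

0.2698 uV/sqrt(Hz)


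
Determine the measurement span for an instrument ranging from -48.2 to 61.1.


Span = upper range - lower range.
Span = 61.1 - (-48.2)
Span = 109.3

109.3


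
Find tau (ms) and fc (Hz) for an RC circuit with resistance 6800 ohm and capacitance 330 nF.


Time constant: tau = R * C.
tau = 6800 * 3.30e-07 = 0.002244 s
tau = 2.244 ms
Cutoff frequency: fc = 1 / (2*pi*R*C).
fc = 1 / (2*pi*0.002244) = 70.92 Hz

tau = 2.244 ms, fc = 70.92 Hz


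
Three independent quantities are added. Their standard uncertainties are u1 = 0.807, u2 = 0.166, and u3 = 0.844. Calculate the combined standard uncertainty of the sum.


For a sum of independent quantities, uc = sqrt(u1^2 + u2^2 + u3^2).
uc = sqrt(0.807^2 + 0.166^2 + 0.844^2)
uc = sqrt(0.651249 + 0.027556 + 0.712336)
uc = 1.1795

1.1795


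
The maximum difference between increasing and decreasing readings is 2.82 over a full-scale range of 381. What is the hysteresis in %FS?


Hysteresis = (max difference / full scale) * 100%.
H = (2.82 / 381) * 100
H = 0.74 %FS

0.74 %FS


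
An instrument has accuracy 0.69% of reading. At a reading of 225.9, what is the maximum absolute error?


Absolute error = (accuracy% / 100) * reading.
Error = (0.69 / 100) * 225.9
Error = 0.0069 * 225.9
Error = 1.5587

1.5587


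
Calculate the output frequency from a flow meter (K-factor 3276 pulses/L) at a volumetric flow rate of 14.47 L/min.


Frequency = K * Q / 60 (converting L/min to L/s).
f = 3276 * 14.47 / 60
f = 47403.72 / 60
f = 790.06 Hz

790.06 Hz


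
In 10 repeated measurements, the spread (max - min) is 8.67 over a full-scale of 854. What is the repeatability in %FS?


Repeatability = (spread / full scale) * 100%.
R = (8.67 / 854) * 100
R = 1.015 %FS

1.015 %FS


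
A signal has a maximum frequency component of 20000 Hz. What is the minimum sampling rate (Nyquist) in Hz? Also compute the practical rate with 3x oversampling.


By Nyquist theorem, fs_min = 2 * fmax.
fs_min = 2 * 20000 = 40000 Hz
Practical rate = 3 * fs_min = 3 * 40000 = 120000 Hz

fs_min = 40000 Hz, fs_practical = 120000 Hz


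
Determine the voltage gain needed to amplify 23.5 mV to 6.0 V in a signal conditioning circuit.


Gain = Vout / Vin (converting to same units).
G = 6.0 V / 23.5 mV
G = 6000.0 mV / 23.5 mV
G = 255.32

255.32


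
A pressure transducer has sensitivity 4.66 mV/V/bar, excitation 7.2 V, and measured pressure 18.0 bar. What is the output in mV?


Output = sensitivity * Vex * P.
Vout = 4.66 * 7.2 * 18.0
Vout = 33.552 * 18.0
Vout = 603.94 mV

603.94 mV


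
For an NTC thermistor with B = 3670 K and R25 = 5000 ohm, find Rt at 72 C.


NTC thermistor equation: Rt = R25 * exp(B * (1/T - 1/T25)).
T in Kelvin: 345.15 K, T25 = 298.15 K
1/T - 1/T25 = 1/345.15 - 1/298.15 = -0.00045673
B * (1/T - 1/T25) = 3670 * -0.00045673 = -1.6762
Rt = 5000 * exp(-1.6762) = 935.4 ohm

935.4 ohm


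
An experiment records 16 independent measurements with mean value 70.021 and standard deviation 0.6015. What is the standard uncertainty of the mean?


The standard uncertainty for Type A evaluation is u = s / sqrt(n).
u = 0.6015 / sqrt(16)
u = 0.6015 / 4.0
u = 0.1504

0.1504


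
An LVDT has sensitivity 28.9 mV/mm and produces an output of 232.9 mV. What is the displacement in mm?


Displacement = Vout / sensitivity.
d = 232.9 / 28.9
d = 8.059 mm

8.059 mm


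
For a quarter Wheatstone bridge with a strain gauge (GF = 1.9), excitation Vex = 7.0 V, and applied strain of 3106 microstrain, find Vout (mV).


Quarter bridge output: Vout = (GF * epsilon * Vex) / 4.
Vout = (1.9 * 3106e-6 * 7.0) / 4
Vout = 0.0413098 / 4 V
Vout = 0.01032745 V = 10.3274 mV

10.3274 mV


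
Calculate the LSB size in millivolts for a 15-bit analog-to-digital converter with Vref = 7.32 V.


The resolution (LSB) of an ADC is Vref / 2^n.
LSB = 7.32 / 2^15
LSB = 7.32 / 32768
LSB = 0.00022339 V = 0.22338867 mV

0.22338867 mV


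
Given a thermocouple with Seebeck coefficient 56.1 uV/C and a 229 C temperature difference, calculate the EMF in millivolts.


The thermocouple output V = sensitivity * dT.
V = 56.1 uV/C * 229 C
V = 12846.9 uV
V = 12.847 mV

12.847 mV


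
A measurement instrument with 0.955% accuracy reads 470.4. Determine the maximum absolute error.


Absolute error = (accuracy% / 100) * reading.
Error = (0.955 / 100) * 470.4
Error = 0.00955 * 470.4
Error = 4.4923

4.4923
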